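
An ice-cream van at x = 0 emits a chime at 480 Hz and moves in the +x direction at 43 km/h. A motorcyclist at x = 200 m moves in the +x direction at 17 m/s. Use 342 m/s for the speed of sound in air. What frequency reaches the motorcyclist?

43 km/h = 11.94 m/s.
The observer lies on the +x side, so the source is heading toward the observer and the observer is heading away from the source.
With source approaching and observer receding, f' = f · (v − v_o)/(v − v_s).
f' = 480 × (342 − 17)/(342 − 11.94) = 480 × 325/330.06 ≈ 473 Hz.

473 Hz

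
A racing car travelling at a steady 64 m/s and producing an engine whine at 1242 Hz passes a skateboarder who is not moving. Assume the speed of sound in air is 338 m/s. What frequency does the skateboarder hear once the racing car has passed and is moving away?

1044 Hz

Receding: f₂ = f · v/(v + v_s) = 1242 × 338/402 ≈ 1044 Hz.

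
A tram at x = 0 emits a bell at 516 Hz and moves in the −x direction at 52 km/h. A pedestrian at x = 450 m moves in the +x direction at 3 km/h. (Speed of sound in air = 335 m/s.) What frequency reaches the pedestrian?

493 Hz

52 km/h = 14.44 m/s; 3 km/h = 0.8333 m/s.
The observer lies on the +x side, so the source is heading away from the observer and the observer is heading away from the source.
With source receding and observer receding, f' = f · (v − v_o)/(v + v_s).
f' = 516 × (335 − 0.8333)/(335 + 14.44) = 516 × 334.17/349.44 ≈ 493 Hz.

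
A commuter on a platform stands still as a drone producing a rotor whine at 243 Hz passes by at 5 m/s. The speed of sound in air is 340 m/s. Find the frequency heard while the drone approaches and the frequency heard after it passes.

247 Hz approaching; 239 Hz receding

Approaching: f₁ = f · v/(v − v_s) = 243 × 340/335 ≈ 247 Hz.
Receding: f₂ = f · v/(v + v_s) = 243 × 340/345 ≈ 239 Hz.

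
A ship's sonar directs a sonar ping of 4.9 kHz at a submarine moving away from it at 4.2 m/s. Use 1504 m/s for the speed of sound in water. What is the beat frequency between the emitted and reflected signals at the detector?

At the submarine (a moving observer), f₁ = f₀ · (v − u)/v = 4.9 × 1499.8/1504 ≈ 4.8863 kHz.
On reflection it acts as a source moving away from the stationary detector: f₂ = f₁ · v/(v + u) = 4.8863 × 1504/1508.2 ≈ 4.8727 kHz.
Equivalently f₂ = f₀ · (v − u)/(v + u).
Beat frequency (with f₀ = 4900 Hz): |f₂ − f₀| = 2u·f₀/(v + u) = 2 × 4.2 × 4900/1508.2 ≈ 27.3 Hz.

27.3 Hz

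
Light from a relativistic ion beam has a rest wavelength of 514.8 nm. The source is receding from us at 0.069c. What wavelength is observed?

Relativistic Doppler for wavelength: λ' = λ₀ · √((1 + β)/(1 − β)).
λ' = 514.8 × √(1.0690/0.9310) = 514.8 × 1.07155 ≈ 551.6 nm.

551.6 nm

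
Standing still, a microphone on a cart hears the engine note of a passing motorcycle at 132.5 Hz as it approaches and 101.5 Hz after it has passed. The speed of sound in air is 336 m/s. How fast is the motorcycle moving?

45 m/s

f₁/f₂ = (v + v_s)/(v − v_s), so v_s = v · (f₁ − f₂)/(f₁ + f₂).
v_s = 336 × (132.5 − 101.5)/(132.5 + 101.5) = 336 × 31.0/234.0 ≈ 45 m/s.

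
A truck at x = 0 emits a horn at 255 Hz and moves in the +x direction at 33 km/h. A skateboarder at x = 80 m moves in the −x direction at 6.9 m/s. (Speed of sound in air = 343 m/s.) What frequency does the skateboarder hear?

33 km/h = 9.167 m/s.
The observer lies on the +x side, so the source is heading toward the observer and the observer is heading toward the source.
General Doppler shift: f' = f · (v + v_o)/(v − v_s).
f' = 255 × (343 + 6.9)/(343 − 9.167) = 255 × 349.9/333.83 ≈ 267 Hz.

267 Hz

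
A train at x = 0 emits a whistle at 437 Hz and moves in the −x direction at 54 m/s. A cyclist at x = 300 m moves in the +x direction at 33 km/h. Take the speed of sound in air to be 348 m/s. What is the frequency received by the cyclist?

33 km/h = 9.167 m/s.
The observer lies on the +x side, so the source is heading away from the observer and the observer is heading away from the source.
General Doppler shift: f' = f · (v − v_o)/(v + v_s).
f' = 437 × (348 − 9.167)/(348 + 54) = 437 × 338.83/402 ≈ 368 Hz.

368 Hz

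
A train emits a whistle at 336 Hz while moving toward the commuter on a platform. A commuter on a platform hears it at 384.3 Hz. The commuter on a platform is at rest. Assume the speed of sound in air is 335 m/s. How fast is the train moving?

42 m/s

f' = f · v/(v − v_s) ⇒ v_s = v · |1 − f/f'|.
v_s = 335 × |1 − 336/384.3| = 335 × 0.1257 ≈ 42 m/s.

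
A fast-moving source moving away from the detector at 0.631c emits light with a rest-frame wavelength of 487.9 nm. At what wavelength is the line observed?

1025.8 nm

Relativistic Doppler for wavelength: λ' = λ₀ · √((1 + β)/(1 − β)).
λ' = 487.9 × √(1.6310/0.3690) = 487.9 × 2.10239 ≈ 1025.8 nm.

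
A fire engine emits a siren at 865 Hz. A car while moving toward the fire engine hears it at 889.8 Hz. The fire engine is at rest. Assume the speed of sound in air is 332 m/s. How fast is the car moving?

9.5 m/s

f' = f · (v + v_o)/v ⇒ v_o = v · |f'/f − 1|.
v_o = 332 × |889.8/865 − 1| = 332 × 0.02867 ≈ 9.5 m/s.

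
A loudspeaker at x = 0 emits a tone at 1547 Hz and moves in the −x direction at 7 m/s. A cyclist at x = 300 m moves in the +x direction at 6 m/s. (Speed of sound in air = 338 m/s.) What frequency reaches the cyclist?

1489 Hz

The observer lies on the +x side, so the source is heading away from the observer and the observer is heading away from the source.
With source receding and observer receding, f' = f · (v − v_o)/(v + v_s).
f' = 1547 × (338 − 6)/(338 + 7) = 1547 × 332/345 ≈ 1489 Hz.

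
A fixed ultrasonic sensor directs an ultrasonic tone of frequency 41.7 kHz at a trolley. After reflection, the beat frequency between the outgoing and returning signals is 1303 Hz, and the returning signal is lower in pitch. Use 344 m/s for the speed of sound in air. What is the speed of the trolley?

5.5 m/s

Double Doppler shift off a moving reflector: f₂ = f₀ · (v + u)/(v − u) (u > 0 toward emitter).
Returning signal is lower, so f₂ = f₀ − Δf = 41700 − 1303 = 40397 Hz.
Rearranging, u = v · (f₂ − f₀)/(f₂ + f₀) = 344 × -1303/82097 ≈ -5.5 m/s.
So the trolley is moving at 5.5 m/s away from the emitter.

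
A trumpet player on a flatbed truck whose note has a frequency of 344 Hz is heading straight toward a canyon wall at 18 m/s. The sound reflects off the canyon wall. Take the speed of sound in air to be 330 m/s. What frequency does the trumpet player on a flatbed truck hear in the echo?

The canyon wall receives the sound from a moving source: f₁ = f₀ · v/(v − v_e) = 344 × 330/312 ≈ 364 Hz.
On the return leg the trumpet player on a flatbed truck is a moving observer: f₂ = f₁ · (v + v_e)/v = 364 × 348/330 ≈ 384 Hz.

384 Hz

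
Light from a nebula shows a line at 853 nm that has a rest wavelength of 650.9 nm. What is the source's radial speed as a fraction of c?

0.264

λ'/λ₀ = 1.3105 > 1 (redshift), so the source is receding.
λ'/λ₀ = √((1 + β)/(1 − β)) for a receding source ⇒ β = (r² − 1)/(r² + 1) with r = λ'/λ₀.
β = (1.7174 − 1)/(1.7174 + 1) ≈ 0.264.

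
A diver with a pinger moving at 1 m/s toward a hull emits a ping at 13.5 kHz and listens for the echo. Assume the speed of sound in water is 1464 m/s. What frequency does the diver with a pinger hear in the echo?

The hull receives the sound from a moving source: f₁ = f₀ · v/(v − v_e) = 13.5 × 1464/1463 ≈ 13.51 kHz.
On the return leg the diver with a pinger is a moving observer: f₂ = f₁ · (v + v_e)/v = 13.51 × 1465/1464 ≈ 13.52 kHz.
Equivalently f₂ = f₀ · (v + v_e)/(v − v_e).

13.52 kHz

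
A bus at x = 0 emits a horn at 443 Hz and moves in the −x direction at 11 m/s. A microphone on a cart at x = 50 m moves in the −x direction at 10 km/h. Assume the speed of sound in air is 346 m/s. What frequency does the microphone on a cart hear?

10 km/h = 2.778 m/s.
The observer lies on the +x side, so the source is heading away from the observer and the observer is heading toward the source.
Both move, so f' = f · (v + v_o)/(v + v_s).
f' = 443 × (346 + 2.778)/(346 + 11) = 443 × 348.78/357 ≈ 433 Hz.

433 Hz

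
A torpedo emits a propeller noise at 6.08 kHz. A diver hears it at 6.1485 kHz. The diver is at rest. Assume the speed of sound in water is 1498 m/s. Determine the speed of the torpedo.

f' > f, so the torpedo is approaching.
f' = f · v/(v − v_s) ⇒ v_s = v · |1 − f/f'|.
v_s = 1498 × |1 − 6.08/6.1485| = 1498 × 0.01114 ≈ 16.7 m/s.

16.7 m/s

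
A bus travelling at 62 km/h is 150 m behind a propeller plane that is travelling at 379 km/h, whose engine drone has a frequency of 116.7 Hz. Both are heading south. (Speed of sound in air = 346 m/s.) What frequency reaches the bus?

94 Hz

379 km/h = 105.3 m/s; 62 km/h = 17.22 m/s.
The bus is behind, so the propeller plane is moving away from it while the bus is moving toward the propeller plane.
General Doppler shift: f' = f · (v + v_o)/(v + v_s).
f' = 116.7 × (346 + 17.22)/(346 + 105.3) = 116.7 × 363.22/451.28 ≈ 94 Hz.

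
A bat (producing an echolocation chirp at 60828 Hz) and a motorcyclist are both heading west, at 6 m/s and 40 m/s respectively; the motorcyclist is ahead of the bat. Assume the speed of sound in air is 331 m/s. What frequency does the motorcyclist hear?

54464 Hz

The motorcyclist is ahead, so the bat is moving toward it while the motorcyclist is moving away from the bat.
With source approaching and observer receding, f' = f · (v − v_o)/(v − v_s).
f' = 60828 × (331 − 40)/(331 − 6) = 60828 × 291/325 ≈ 54464 Hz.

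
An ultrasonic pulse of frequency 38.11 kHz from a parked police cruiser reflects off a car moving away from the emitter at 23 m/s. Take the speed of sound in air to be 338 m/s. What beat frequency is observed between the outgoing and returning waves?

4856 Hz

At the car (a moving observer), f₁ = f₀ · (v − u)/v = 38.11 × 315/338 ≈ 35.52 kHz.
On reflection it acts as a source moving away from the stationary detector: f₂ = f₁ · v/(v + u) = 35.52 × 338/361 ≈ 33.25 kHz.
Beat frequency (with f₀ = 38110 Hz): |f₂ − f₀| = 2u·f₀/(v + u) = 2 × 23 × 38110/361 ≈ 4856 Hz.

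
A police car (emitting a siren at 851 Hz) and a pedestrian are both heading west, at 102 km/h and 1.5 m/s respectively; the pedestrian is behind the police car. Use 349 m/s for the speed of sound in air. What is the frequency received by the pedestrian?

790 Hz

102 km/h = 28.33 m/s.
The pedestrian is behind, so the police car is moving away from it while the pedestrian is moving toward the police car.
Both move, so f' = f · (v + v_o)/(v + v_s).
f' = 851 × (349 + 1.5)/(349 + 28.33) = 851 × 350.5/377.33 ≈ 790 Hz.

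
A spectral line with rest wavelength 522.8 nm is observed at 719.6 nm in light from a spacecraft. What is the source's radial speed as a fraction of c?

0.309

λ'/λ₀ = 1.3764 > 1 (redshift), so the source is receding.
λ'/λ₀ = √((1 + β)/(1 − β)) for a receding source ⇒ β = (r² − 1)/(r² + 1) with r = λ'/λ₀.
β = (1.8946 − 1)/(1.8946 + 1) ≈ 0.309.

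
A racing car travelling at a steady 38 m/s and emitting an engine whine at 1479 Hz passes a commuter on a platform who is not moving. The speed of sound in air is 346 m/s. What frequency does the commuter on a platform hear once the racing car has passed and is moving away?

1333 Hz

Receding: f₂ = f · v/(v + v_s) = 1479 × 346/384 ≈ 1333 Hz.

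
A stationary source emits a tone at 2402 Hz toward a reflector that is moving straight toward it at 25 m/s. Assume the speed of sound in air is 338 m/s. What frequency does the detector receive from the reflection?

2786 Hz

At the reflector (a moving observer), f₁ = f₀ · (v + u)/v = 2402 × 363/338 ≈ 2580 Hz.
The reflection then acts as a moving source: f₂ = f₁ · v/(v − u) ≈ 2786 Hz.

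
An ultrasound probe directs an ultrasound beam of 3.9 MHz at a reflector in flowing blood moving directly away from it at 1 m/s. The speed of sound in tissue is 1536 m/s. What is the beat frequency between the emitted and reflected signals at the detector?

The reflector in flowing blood first receives the wave as a moving observer: f₁ = f₀ · (v − u)/v = 3.9 × (1536 − 1)/1536 ≈ 3.89746 MHz.
On reflection it acts as a source moving away from the stationary detector: f₂ = f₁ · v/(v + u) = 3.89746 × 1536/1537 ≈ 3.89493 MHz.
Beat frequency (with f₀ = 3900000 Hz): |f₂ − f₀| = 2u·f₀/(v + u) = 2 × 1 × 3900000/1537 ≈ 5075 Hz.

5075 Hz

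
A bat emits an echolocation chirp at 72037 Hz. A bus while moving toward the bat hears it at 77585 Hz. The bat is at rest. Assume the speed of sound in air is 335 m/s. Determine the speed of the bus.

f' = f · (v + v_o)/v ⇒ v_o = v · |f'/f − 1|.
v_o = 335 × |77585/72037 − 1| = 335 × 0.07702 ≈ 26 m/s.

26 m/s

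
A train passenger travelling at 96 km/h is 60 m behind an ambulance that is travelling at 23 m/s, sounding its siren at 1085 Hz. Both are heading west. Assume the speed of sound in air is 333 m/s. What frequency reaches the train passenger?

96 km/h = 26.67 m/s.
The train passenger is behind, so the ambulance is moving away from it while the train passenger is moving toward the ambulance.
Both move, so f' = f · (v + v_o)/(v + v_s).
f' = 1085 × (333 + 26.67)/(333 + 23) = 1085 × 359.67/356 ≈ 1096 Hz.

1096 Hz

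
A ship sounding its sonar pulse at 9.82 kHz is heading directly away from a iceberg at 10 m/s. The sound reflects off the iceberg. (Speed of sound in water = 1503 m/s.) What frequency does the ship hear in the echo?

The iceberg receives the sound from a moving source: f₁ = f₀ · v/(v + v_e) = 9.82 × 1503/1513 ≈ 9.76 kHz.
On the return leg the ship is a moving observer: f₂ = f₁ · (v − v_e)/v = 9.76 × 1493/1503 ≈ 9.69 kHz.

9.69 kHz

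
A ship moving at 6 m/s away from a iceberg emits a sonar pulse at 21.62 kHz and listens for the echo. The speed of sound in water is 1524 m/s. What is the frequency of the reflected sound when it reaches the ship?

21.5 kHz

The iceberg receives the sound from a moving source: f₁ = f₀ · v/(v + v_e) = 21.62 × 1524/1530 ≈ 21.5 kHz.
On the return leg the ship is a moving observer: f₂ = f₁ · (v − v_e)/v = 21.5 × 1518/1524 ≈ 21.5 kHz.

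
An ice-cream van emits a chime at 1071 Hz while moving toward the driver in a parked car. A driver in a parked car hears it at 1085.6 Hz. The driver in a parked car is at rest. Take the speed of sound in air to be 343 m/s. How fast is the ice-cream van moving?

4.6 m/s

f' = f · v/(v − v_s) ⇒ v_s = v · |1 − f/f'|.
v_s = 343 × |1 − 1071/1085.6| = 343 × 0.01345 ≈ 4.6 m/s.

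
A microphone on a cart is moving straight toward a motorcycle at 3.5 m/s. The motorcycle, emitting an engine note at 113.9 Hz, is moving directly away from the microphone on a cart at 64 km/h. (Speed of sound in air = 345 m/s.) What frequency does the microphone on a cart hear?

64 km/h = 17.78 m/s.
Both move, so f' = f · (v + v_o)/(v + v_s).
f' = 113.9 × (345 + 3.5)/(345 + 17.78) = 113.9 × 348.5/362.78 ≈ 109 Hz.

109 Hz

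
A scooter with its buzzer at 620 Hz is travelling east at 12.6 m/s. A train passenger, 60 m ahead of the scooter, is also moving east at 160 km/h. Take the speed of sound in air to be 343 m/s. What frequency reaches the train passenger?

560 Hz

160 km/h = 44.44 m/s.
The train passenger is ahead, so the scooter is moving toward it while the train passenger is moving away from the scooter.
General Doppler shift: f' = f · (v − v_o)/(v − v_s).
f' = 620 × (343 − 44.44)/(343 − 12.6) = 620 × 298.56/330.4 ≈ 560 Hz.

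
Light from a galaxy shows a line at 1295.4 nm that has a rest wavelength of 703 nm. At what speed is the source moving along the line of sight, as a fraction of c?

0.545

λ'/λ₀ = 1.8427 > 1 (redshift), so the source is receding.
λ'/λ₀ = √((1 + β)/(1 − β)) for a receding source ⇒ β = (r² − 1)/(r² + 1) with r = λ'/λ₀.
β = (3.3954 − 1)/(3.3954 + 1) ≈ 0.545.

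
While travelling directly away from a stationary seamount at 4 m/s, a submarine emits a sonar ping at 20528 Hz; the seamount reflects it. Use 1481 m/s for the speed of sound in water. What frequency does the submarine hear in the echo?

20417 Hz

The seamount receives the sound from a moving source: f₁ = f₀ · v/(v + v_e) = 20528 × 1481/1485 ≈ 20473 Hz.
On the return leg the submarine is a moving observer: f₂ = f₁ · (v − v_e)/v = 20473 × 1477/1481 ≈ 20417 Hz.
Equivalently f₂ = f₀ · (v − v_e)/(v + v_e).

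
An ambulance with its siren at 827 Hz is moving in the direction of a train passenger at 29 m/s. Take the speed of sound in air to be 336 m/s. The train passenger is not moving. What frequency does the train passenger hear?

905 Hz

With the source moving toward a stationary observer, f' = f · v/(v − v_s).
f' = 827 × 336/(336 − 29) = 827 × 336/307 ≈ 905 Hz.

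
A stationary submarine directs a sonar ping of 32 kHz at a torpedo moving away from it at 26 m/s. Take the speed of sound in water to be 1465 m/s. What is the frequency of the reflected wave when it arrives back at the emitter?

The torpedo first receives the wave as a moving observer: f₁ = f₀ · (v − u)/v = 32 × (1465 − 26)/1465 ≈ 31.4 kHz.
The reflection then acts as a moving source: f₂ = f₁ · v/(v + u) ≈ 30.9 kHz.

30.9 kHz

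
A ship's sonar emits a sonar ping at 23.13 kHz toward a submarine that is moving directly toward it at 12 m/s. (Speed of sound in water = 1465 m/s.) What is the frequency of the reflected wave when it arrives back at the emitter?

The submarine first receives the wave as a moving observer: f₁ = f₀ · (v + u)/v = 23.13 × (1465 + 12)/1465 ≈ 23.3 kHz.
The reflection then acts as a moving source: f₂ = f₁ · v/(v − u) ≈ 23.5 kHz.

23.5 kHz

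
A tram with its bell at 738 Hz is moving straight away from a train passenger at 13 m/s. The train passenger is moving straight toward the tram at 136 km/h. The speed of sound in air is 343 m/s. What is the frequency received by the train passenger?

789 Hz

136 km/h = 37.78 m/s.
Both move, so f' = f · (v + v_o)/(v + v_s).
f' = 738 × (343 + 37.78)/(343 + 13) = 738 × 380.78/356 ≈ 789 Hz.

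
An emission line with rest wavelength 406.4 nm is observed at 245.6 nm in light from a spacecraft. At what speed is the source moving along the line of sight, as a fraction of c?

0.465

λ'/λ₀ = 0.6043 < 1 (blueshift), so the source is approaching.
λ'/λ₀ = √((1 − β)/(1 + β)) for an approaching source ⇒ β = (1 − r²)/(1 + r²) with r = λ'/λ₀.
β = (1 − 0.3652)/(1 + 0.3652) ≈ 0.465.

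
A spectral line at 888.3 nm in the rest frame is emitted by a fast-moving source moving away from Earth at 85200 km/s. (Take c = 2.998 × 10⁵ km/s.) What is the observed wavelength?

β = v/c = 85200/299800 = 0.2842.
Relativistic Doppler for wavelength: λ' = λ₀ · √((1 + β)/(1 − β)).
λ' = 888.3 × √(1.2842/0.7158) = 888.3 × 1.33942 ≈ 1189.8 nm.

1189.8 nm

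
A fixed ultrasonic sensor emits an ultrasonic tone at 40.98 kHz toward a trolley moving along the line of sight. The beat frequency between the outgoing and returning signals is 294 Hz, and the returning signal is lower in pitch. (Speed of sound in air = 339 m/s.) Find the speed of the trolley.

Double Doppler shift off a moving reflector: f₂ = f₀ · (v + u)/(v − u) (u > 0 toward emitter).
Returning signal is lower, so f₂ = f₀ − Δf = 40980 − 294 = 40686 Hz.
Rearranging, u = v · (f₂ − f₀)/(f₂ + f₀) = 339 × -294/81666 ≈ -1.22 m/s.
So the trolley is moving at 1.22 m/s away from the emitter.

1.22 m/s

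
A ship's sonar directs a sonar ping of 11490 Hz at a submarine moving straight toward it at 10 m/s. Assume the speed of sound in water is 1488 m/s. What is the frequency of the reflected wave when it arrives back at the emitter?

11645 Hz

At the submarine (a moving observer), f₁ = f₀ · (v + u)/v = 11490 × 1498/1488 ≈ 11567 Hz.
On reflection it acts as a source moving toward the stationary detector: f₂ = f₁ · v/(v − u) = 11567 × 1488/1478 ≈ 11645 Hz.
Equivalently f₂ = f₀ · (v + u)/(v − u).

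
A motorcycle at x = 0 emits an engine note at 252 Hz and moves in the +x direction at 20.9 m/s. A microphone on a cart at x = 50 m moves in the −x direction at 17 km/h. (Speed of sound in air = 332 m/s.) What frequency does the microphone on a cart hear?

273 Hz

17 km/h = 4.722 m/s.
The observer lies on the +x side, so the source is heading toward the observer and the observer is heading toward the source.
Both move, so f' = f · (v + v_o)/(v − v_s).
f' = 252 × (332 + 4.722)/(332 − 20.9) = 252 × 336.72/311.1 ≈ 273 Hz.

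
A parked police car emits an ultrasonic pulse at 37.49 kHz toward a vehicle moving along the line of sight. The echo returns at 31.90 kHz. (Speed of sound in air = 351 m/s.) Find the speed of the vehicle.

Double Doppler shift off a moving reflector: f₂ = f₀ · (v + u)/(v − u) (u > 0 toward emitter).
Rearranging, u = v · (f₂ − f₀)/(f₂ + f₀) = 351 × -5.59/69.39 ≈ -28 m/s.
So the vehicle is moving at 28 m/s away from the emitter.

28 m/s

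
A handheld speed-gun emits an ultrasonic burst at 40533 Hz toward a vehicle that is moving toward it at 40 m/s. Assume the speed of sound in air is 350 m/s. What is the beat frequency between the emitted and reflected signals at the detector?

At the vehicle (a moving observer), f₁ = f₀ · (v + u)/v = 40533 × 390/350 ≈ 45165 Hz.
The reflection then acts as a moving source: f₂ = f₁ · v/(v − u) ≈ 50993 Hz.
Equivalently f₂ = f₀ · (v + u)/(v − u).
Beat frequency: |f₂ − f₀| = 2u·f₀/(v − u) = 2 × 40 × 40533/310 ≈ 10460 Hz.

10460 Hz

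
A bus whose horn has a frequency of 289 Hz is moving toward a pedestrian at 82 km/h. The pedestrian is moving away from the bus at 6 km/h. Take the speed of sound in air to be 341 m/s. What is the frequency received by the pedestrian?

308 Hz

82 km/h = 22.78 m/s; 6 km/h = 1.667 m/s.
With source approaching and observer receding, f' = f · (v − v_o)/(v − v_s).
f' = 289 × (341 − 1.667)/(341 − 22.78) = 289 × 339.33/318.22 ≈ 308 Hz.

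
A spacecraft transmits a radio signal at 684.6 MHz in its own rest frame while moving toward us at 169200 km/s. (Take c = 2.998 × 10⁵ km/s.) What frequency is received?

β = v/c = 169200/299800 = 0.5644.
Relativistic Doppler for frequency: f' = f₀ · √((1 + β)/(1 − β)).
f' = 684.6 × √(1.5644/0.4356) = 684.6 × 1.89502 ≈ 1297.3 MHz.

1297.3 MHz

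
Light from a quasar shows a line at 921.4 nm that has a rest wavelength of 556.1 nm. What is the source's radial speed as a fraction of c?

λ'/λ₀ = 1.6569 > 1 (redshift), so the source is receding.
λ'/λ₀ = √((1 + β)/(1 − β)) for a receding source ⇒ β = (r² − 1)/(r² + 1) with r = λ'/λ₀.
β = (2.7453 − 1)/(2.7453 + 1) ≈ 0.466.

0.466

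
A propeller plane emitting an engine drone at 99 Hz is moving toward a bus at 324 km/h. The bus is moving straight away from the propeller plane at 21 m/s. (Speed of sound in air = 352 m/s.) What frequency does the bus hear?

125 Hz

324 km/h = 90 m/s.
Both move, so f' = f · (v − v_o)/(v − v_s).
f' = 99 × (352 − 21)/(352 − 90) = 99 × 331/262 ≈ 125 Hz.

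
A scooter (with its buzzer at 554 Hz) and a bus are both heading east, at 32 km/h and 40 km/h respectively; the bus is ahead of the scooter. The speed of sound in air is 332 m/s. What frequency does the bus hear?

550 Hz

32 km/h = 8.889 m/s; 40 km/h = 11.11 m/s.
The bus is ahead, so the scooter is moving toward it while the bus is moving away from the scooter.
General Doppler shift: f' = f · (v − v_o)/(v − v_s).
f' = 554 × (332 − 11.11)/(332 − 8.889) = 554 × 320.89/323.11 ≈ 550 Hz.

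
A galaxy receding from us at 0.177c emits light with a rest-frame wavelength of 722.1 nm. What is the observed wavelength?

863.5 nm

Relativistic Doppler for wavelength: λ' = λ₀ · √((1 + β)/(1 − β)).
λ' = 722.1 × √(1.1770/0.8230) = 722.1 × 1.19588 ≈ 863.5 nm.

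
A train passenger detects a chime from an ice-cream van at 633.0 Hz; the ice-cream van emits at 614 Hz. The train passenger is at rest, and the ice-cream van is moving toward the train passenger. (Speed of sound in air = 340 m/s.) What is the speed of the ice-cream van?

f' = f · v/(v − v_s) ⇒ v_s = v · |1 − f/f'|.
v_s = 340 × |1 − 614/633.0| = 340 × 0.03002 ≈ 10.2 m/s.

10.2 m/s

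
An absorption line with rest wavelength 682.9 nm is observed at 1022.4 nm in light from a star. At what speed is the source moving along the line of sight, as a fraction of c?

λ'/λ₀ = 1.4971 > 1 (redshift), so the source is receding.
λ'/λ₀ = √((1 + β)/(1 − β)) for a receding source ⇒ β = (r² − 1)/(r² + 1) with r = λ'/λ₀.
β = (2.2414 − 1)/(2.2414 + 1) ≈ 0.383.

0.383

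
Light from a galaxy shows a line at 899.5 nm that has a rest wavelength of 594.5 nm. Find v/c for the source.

0.392c

λ'/λ₀ = 1.5130 > 1 (redshift), so the source is receding.
λ'/λ₀ = √((1 + β)/(1 − β)) for a receding source ⇒ β = (r² − 1)/(r² + 1) with r = λ'/λ₀.
β = (2.2893 − 1)/(2.2893 + 1) ≈ 0.392.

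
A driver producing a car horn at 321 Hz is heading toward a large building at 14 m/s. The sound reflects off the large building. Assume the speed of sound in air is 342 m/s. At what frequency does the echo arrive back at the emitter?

348 Hz

The large building receives the sound from a moving source: f₁ = f₀ · v/(v − v_e) = 321 × 342/328 ≈ 335 Hz.
On the return leg the driver is a moving observer: f₂ = f₁ · (v + v_e)/v = 335 × 356/342 ≈ 348 Hz.
Equivalently f₂ = f₀ · (v + v_e)/(v − v_e).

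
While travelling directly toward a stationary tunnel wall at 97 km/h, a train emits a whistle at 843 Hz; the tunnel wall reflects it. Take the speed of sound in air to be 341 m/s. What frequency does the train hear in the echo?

988 Hz

97 km/h = 26.94 m/s.
The tunnel wall receives the sound from a moving source: f₁ = f₀ · v/(v − v_e) = 843 × 341/314.06 ≈ 915 Hz.
On the return leg the train is a moving observer: f₂ = f₁ · (v + v_e)/v = 915 × 367.94/341 ≈ 988 Hz.
Equivalently f₂ = f₀ · (v + v_e)/(v − v_e).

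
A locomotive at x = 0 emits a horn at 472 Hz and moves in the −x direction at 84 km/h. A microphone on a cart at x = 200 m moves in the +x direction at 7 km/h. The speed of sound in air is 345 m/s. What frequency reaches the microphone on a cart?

84 km/h = 23.33 m/s; 7 km/h = 1.944 m/s.
The observer lies on the +x side, so the source is heading away from the observer and the observer is heading away from the source.
With source receding and observer receding, f' = f · (v − v_o)/(v + v_s).
f' = 472 × (345 − 1.944)/(345 + 23.33) = 472 × 343.06/368.33 ≈ 440 Hz.

440 Hz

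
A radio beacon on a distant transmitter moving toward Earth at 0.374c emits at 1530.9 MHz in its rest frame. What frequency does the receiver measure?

Relativistic Doppler for frequency: f' = f₀ · √((1 + β)/(1 − β)).
f' = 1530.9 × √(1.3740/0.6260) = 1530.9 × 1.48152 ≈ 2268.1 MHz.

2268.1 MHz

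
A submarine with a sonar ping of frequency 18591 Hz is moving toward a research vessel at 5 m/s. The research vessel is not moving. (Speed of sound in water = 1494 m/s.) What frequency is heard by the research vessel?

18653 Hz

Moving source, stationary observer: f' = f · v/(v − v_s) since the source is approaching.
f' = 18591 × 1494/(1494 − 5) = 18591 × 1494/1489 ≈ 18653 Hz.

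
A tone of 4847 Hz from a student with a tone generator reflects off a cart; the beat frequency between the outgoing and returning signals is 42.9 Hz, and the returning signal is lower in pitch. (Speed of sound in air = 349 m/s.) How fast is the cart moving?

1.55 m/s

Double Doppler shift off a moving reflector: f₂ = f₀ · (v + u)/(v − u) (u > 0 toward emitter).
Returning signal is lower, so f₂ = f₀ − Δf = 4847 − 42.9 = 4804.1 Hz.
Rearranging, u = v · (f₂ − f₀)/(f₂ + f₀) = 349 × -42.9/9651.1 ≈ -1.55 m/s.
So the cart is moving at 1.55 m/s away from the emitter.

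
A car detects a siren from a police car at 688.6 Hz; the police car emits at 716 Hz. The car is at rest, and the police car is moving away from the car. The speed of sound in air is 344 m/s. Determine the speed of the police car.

13.7 m/s

f' = f · v/(v + v_s) ⇒ v_s = v · |1 − f/f'|.
v_s = 344 × |1 − 716/688.6| = 344 × 0.03979 ≈ 13.7 m/s.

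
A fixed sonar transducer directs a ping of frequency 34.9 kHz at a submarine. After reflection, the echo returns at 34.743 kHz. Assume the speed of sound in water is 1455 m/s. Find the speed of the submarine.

3.3 m/s

Double Doppler shift off a moving reflector: f₂ = f₀ · (v + u)/(v − u) (u > 0 toward emitter).
Rearranging, u = v · (f₂ − f₀)/(f₂ + f₀) = 1455 × -0.157/69.643 ≈ -3.3 m/s.
So the submarine is moving at 3.3 m/s away from the emitter.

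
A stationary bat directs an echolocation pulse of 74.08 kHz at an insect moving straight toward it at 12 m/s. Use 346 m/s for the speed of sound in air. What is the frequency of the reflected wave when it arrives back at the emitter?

The insect first receives the wave as a moving observer: f₁ = f₀ · (v + u)/v = 74.08 × (346 + 12)/346 ≈ 76.6 kHz.
The reflection then acts as a moving source: f₂ = f₁ · v/(v − u) ≈ 79.4 kHz.
Equivalently f₂ = f₀ · (v + u)/(v − u).

79.4 kHz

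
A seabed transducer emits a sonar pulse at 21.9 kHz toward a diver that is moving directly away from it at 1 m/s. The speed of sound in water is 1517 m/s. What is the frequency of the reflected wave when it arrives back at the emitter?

21.9 kHz

The diver first receives the wave as a moving observer: f₁ = f₀ · (v − u)/v = 21.9 × (1517 − 1)/1517 ≈ 21.9 kHz.
On reflection it acts as a source moving away from the stationary detector: f₂ = f₁ · v/(v + u) = 21.9 × 1517/1518 ≈ 21.9 kHz.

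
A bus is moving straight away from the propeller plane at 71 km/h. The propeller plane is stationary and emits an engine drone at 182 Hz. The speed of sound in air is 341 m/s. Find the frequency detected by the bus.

171 Hz

71 km/h = 19.72 m/s.
Moving observer, stationary source: f' = f · (v − v_o)/v.
f' = 182 × (341 − 19.72)/341 = 182 × 321.28/341 ≈ 171 Hz.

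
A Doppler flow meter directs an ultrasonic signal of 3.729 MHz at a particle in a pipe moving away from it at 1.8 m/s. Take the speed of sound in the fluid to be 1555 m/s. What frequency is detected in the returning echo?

The particle in a pipe first receives the wave as a moving observer: f₁ = f₀ · (v − u)/v = 3.729 × (1555 − 1.8)/1555 ≈ 3.725 MHz.
On reflection it acts as a source moving away from the stationary detector: f₂ = f₁ · v/(v + u) = 3.725 × 1555/1556.8 ≈ 3.720 MHz.
Equivalently f₂ = f₀ · (v − u)/(v + u).

3.720 MHz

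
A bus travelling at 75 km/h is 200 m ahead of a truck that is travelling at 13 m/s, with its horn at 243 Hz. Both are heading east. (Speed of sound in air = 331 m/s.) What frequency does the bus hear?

237 Hz

75 km/h = 20.83 m/s.
The bus is ahead, so the truck is moving toward it while the bus is moving away from the truck.
General Doppler shift: f' = f · (v − v_o)/(v − v_s).
f' = 243 × (331 − 20.83)/(331 − 13) = 243 × 310.17/318 ≈ 237 Hz.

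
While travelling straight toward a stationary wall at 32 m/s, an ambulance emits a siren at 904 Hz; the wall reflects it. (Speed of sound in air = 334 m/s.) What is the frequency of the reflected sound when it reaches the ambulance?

1096 Hz

The wall receives the sound from a moving source: f₁ = f₀ · v/(v − v_e) = 904 × 334/302 ≈ 1000 Hz.
On the return leg the ambulance is a moving observer: f₂ = f₁ · (v + v_e)/v = 1000 × 366/334 ≈ 1096 Hz.
Equivalently f₂ = f₀ · (v + v_e)/(v − v_e).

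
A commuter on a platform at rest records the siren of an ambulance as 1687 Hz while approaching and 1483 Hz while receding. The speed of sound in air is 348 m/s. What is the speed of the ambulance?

f₁/f₂ = (v + v_s)/(v − v_s), so v_s = v · (f₁ − f₂)/(f₁ + f₂).
v_s = 348 × (1687 − 1483)/(1687 + 1483) = 348 × 204/3170 ≈ 22.4 m/s.

22.4 m/s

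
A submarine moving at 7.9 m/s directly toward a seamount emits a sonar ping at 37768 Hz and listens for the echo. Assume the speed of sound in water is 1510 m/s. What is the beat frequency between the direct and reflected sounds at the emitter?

The seamount receives the sound from a moving source: f₁ = f₀ · v/(v − v_e) = 37768 × 1510/1502.1 ≈ 37967 Hz.
On the return leg the submarine is a moving observer: f₂ = f₁ · (v + v_e)/v = 37967 × 1517.9/1510 ≈ 38165 Hz.
Equivalently f₂ = f₀ · (v + v_e)/(v − v_e).
Beat against the emitted tone: |f₂ − f₀| = 2v_e·f₀/(v − v_e) = 2 × 7.9 × 37768/1502.1 ≈ 397 Hz.

397 Hz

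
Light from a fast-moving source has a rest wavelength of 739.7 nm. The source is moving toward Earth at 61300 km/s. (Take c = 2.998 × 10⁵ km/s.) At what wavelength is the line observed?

601.2 nm

β = v/c = 61300/299800 = 0.2045.
Relativistic Doppler for wavelength: λ' = λ₀ · √((1 − β)/(1 + β)).
λ' = 739.7 × √(0.7955/1.2045) = 739.7 × 0.81270 ≈ 601.2 nm.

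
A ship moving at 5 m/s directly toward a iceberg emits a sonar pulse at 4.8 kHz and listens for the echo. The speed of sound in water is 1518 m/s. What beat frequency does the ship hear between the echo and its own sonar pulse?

31.7 Hz

The iceberg receives the sound from a moving source: f₁ = f₀ · v/(v − v_e) = 4.8 × 1518/1513 ≈ 4.8159 kHz.
On the return leg the ship is a moving observer: f₂ = f₁ · (v + v_e)/v = 4.8159 × 1523/1518 ≈ 4.8317 kHz.
Beat against the emitted tone (with f₀ = 4800 Hz): |f₂ − f₀| = 2v_e·f₀/(v − v_e) = 2 × 5 × 4800/1513 ≈ 31.7 Hz.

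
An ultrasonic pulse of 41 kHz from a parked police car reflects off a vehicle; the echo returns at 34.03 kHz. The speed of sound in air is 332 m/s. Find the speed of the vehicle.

31 m/s

Double Doppler shift off a moving reflector: f₂ = f₀ · (v + u)/(v − u) (u > 0 toward emitter).
Rearranging, u = v · (f₂ − f₀)/(f₂ + f₀) = 332 × -6.97/75.03 ≈ -31 m/s.
So the vehicle is moving at 31 m/s away from the emitter.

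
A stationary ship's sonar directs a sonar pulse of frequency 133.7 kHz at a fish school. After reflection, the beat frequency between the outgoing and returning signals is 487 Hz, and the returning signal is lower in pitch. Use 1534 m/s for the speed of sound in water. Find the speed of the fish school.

Double Doppler shift off a moving reflector: f₂ = f₀ · (v + u)/(v − u) (u > 0 toward emitter).
Returning signal is lower, so f₂ = f₀ − Δf = 133700 − 487 = 133213 Hz.
Rearranging, u = v · (f₂ − f₀)/(f₂ + f₀) = 1534 × -487/266913 ≈ -2.80 m/s.
So the fish school is moving at 2.80 m/s away from the emitter.

2.80 m/s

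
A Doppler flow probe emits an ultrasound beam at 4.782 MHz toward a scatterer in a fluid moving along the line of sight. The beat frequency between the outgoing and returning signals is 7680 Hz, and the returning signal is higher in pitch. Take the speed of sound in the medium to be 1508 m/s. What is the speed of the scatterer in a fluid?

Double Doppler shift off a moving reflector: f₂ = f₀ · (v + u)/(v − u) (u > 0 toward emitter).
Returning signal is higher, so f₂ = f₀ + Δf = 4782000 + 7680 = 4789680 Hz.
Rearranging, u = v · (f₂ − f₀)/(f₂ + f₀) = 1508 × 7680/9571680 ≈ 1.21 m/s.
So the scatterer in a fluid is moving at 1.21 m/s toward the emitter.

1.21 m/s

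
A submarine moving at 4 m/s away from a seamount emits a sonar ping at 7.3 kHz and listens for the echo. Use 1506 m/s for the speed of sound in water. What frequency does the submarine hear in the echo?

7.26 kHz

The seamount receives the sound from a moving source: f₁ = f₀ · v/(v + v_e) = 7.3 × 1506/1510 ≈ 7.28 kHz.
On the return leg the submarine is a moving observer: f₂ = f₁ · (v − v_e)/v = 7.28 × 1502/1506 ≈ 7.26 kHz.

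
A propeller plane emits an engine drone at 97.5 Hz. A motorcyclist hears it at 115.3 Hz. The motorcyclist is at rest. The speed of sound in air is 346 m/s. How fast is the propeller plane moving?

53 m/s

f' > f, so the propeller plane is approaching.
f' = f · v/(v − v_s) ⇒ v_s = v · |1 − f/f'|.
v_s = 346 × |1 − 97.5/115.3| = 346 × 0.1544 ≈ 53 m/s.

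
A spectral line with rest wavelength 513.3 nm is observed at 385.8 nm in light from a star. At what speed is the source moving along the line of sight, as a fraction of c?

0.278c

λ'/λ₀ = 0.7516 < 1 (blueshift), so the source is approaching.
λ'/λ₀ = √((1 − β)/(1 + β)) for an approaching source ⇒ β = (1 − r²)/(1 + r²) with r = λ'/λ₀.
β = (1 − 0.5649)/(1 + 0.5649) ≈ 0.278.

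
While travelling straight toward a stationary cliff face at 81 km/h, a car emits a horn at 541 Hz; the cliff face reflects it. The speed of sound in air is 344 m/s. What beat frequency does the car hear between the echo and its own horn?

81 km/h = 22.5 m/s.
The cliff face receives the sound from a moving source: f₁ = f₀ · v/(v − v_e) = 541 × 344/321.5 ≈ 578.9 Hz.
On the return leg the car is a moving observer: f₂ = f₁ · (v + v_e)/v = 578.9 × 366.5/344 ≈ 616.7 Hz.
Beat against the emitted tone: |f₂ − f₀| = 2v_e·f₀/(v − v_e) = 2 × 22.5 × 541/321.5 ≈ 76 Hz.

76 Hz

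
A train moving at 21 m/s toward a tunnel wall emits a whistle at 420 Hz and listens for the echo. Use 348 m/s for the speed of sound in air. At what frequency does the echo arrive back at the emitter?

474 Hz

The tunnel wall receives the sound from a moving source: f₁ = f₀ · v/(v − v_e) = 420 × 348/327 ≈ 447 Hz.
On the return leg the train is a moving observer: f₂ = f₁ · (v + v_e)/v = 447 × 369/348 ≈ 474 Hz.
Equivalently f₂ = f₀ · (v + v_e)/(v − v_e).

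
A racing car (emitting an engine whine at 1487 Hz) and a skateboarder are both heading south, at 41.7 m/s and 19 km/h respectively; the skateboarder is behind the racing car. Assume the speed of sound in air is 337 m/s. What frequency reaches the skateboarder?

1344 Hz

19 km/h = 5.278 m/s.
The skateboarder is behind, so the racing car is moving away from it while the skateboarder is moving toward the racing car.
Both move, so f' = f · (v + v_o)/(v + v_s).
f' = 1487 × (337 + 5.278)/(337 + 41.7) = 1487 × 342.28/378.7 ≈ 1344 Hz.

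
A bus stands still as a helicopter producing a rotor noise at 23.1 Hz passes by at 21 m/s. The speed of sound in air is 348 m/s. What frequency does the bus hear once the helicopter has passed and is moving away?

21.8 Hz

Receding: f₂ = f · v/(v + v_s) = 23.1 × 348/369 ≈ 21.8 Hz.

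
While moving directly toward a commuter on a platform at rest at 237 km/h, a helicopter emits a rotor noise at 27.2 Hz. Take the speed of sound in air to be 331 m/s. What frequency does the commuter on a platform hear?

237 km/h = 65.83 m/s.
With the source moving toward a stationary observer, f' = f · v/(v − v_s).
f' = 27.2 × 331/(331 − 65.83) = 27.2 × 331/265.2 ≈ 34.0 Hz.

34.0 Hz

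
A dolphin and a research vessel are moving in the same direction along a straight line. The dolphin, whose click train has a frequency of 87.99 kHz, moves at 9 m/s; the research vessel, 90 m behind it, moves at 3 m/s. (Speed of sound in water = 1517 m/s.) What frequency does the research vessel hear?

The research vessel is behind, so the dolphin is moving away from it while the research vessel is moving toward the dolphin.
General Doppler shift: f' = f · (v + v_o)/(v + v_s).
f' = 87.99 × (1517 + 3)/(1517 + 9) = 87.99 × 1520/1526 ≈ 87.6 kHz.

87.6 kHz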